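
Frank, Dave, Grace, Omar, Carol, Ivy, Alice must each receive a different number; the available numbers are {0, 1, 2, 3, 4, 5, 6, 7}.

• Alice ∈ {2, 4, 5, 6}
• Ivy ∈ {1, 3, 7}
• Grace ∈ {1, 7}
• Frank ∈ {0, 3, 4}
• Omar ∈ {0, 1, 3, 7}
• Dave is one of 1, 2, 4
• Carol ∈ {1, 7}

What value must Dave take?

2

The 2 variables Grace and Carol are confined to {1, 7}, which locks those values in; drop them from Dave, Omar, Ivy.
Ivy must be 3 (only option left). Remove 3 from Frank, Omar.
Omar must be 0 (only option left). Remove 0 from Frank.
Frank has just one choice, so Frank = 4. Remove 4 from Dave, Alice.
So Dave = 2.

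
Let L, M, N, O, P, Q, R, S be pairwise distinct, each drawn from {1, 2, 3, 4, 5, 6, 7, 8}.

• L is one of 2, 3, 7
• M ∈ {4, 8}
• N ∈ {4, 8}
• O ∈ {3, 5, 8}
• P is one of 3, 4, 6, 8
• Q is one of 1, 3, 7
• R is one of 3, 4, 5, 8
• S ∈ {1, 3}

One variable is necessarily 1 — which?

S

The 8 variables draw from only 8 values {1, 2, 3, 4, 5, 6, 7, 8}, so each is used; only L can be 2, hence L = 2.
The 7 still-open variables together cover exactly {1, 3, 4, 5, 6, 7, 8} — 7 values for 7 variables — and 6 appears only in P's list, so P = 6.
The 6 still-open variables draw from only 6 values {1, 3, 4, 5, 7, 8}, so each is used; only Q can be 7, hence Q = 7.
Among the 5 still-open variables, 1 fits only S (and all 5 values in {1, 3, 4, 5, 8} must be used), so S = 1.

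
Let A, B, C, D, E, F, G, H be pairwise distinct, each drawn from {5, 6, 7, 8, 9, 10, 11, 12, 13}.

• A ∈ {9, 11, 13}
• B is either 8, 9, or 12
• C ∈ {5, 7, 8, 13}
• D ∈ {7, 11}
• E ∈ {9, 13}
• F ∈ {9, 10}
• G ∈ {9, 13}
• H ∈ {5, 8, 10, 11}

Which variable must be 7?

Among the 8 variables, 12 fits only B (and all 8 values in {5, 7, 8, 9, 10, 11, 12, 13} must be used), so B = 12.
The 2 variables E and G are confined to {9, 13}, which locks those values in; drop them from A, C, F.
A has just one choice, so A = 11. Remove 11 from D, H.
So 7 goes to D.

D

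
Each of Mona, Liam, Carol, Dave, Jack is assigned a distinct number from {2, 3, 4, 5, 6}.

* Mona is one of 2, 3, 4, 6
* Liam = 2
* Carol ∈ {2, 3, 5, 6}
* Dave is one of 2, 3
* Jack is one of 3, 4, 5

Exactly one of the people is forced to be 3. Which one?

Dave

Liam has just one choice, so Liam = 2. Strike 2 from Mona, Carol, Dave.
So 3 goes to Dave.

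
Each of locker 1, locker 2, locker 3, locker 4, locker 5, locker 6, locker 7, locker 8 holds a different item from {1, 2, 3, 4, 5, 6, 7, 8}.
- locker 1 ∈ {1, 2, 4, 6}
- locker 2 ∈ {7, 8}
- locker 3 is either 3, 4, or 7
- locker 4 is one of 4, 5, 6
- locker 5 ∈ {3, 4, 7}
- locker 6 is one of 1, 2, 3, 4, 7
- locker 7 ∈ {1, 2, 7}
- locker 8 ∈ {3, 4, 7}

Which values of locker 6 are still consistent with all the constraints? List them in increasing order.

The 8 variables draw from only 8 values {1, 2, 3, 4, 5, 6, 7, 8}, so each is used; only locker 4 can be 5, hence locker 4 = 5.
The 7 still-open variables together cover exactly {1, 2, 3, 4, 6, 7, 8} — 7 values for 7 variables — and 6 appears only in locker 1's list, so locker 1 = 6.
The 6 still-open variables together cover exactly {1, 2, 3, 4, 7, 8} — 6 values for 6 variables — and 8 appears only in locker 2's list, so locker 2 = 8.
locker 3, locker 5, locker 8 share exactly the 3 values {3, 4, 7}; by pigeonhole those values go to them, so strike 3, 4, 7 from locker 6, locker 7.
No further eliminations apply; locker 6 can still be any of 1, 2.

1, 2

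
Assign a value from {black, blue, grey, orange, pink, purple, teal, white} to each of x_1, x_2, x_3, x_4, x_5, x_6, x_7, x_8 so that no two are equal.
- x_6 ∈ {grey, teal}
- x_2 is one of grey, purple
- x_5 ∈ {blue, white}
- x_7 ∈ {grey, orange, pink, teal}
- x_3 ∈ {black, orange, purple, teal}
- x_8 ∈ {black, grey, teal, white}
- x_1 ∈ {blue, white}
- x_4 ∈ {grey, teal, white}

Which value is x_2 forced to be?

Among the 8 variables, pink fits only x_7 (and all 8 values in {black, blue, grey, orange, pink, purple, teal, white} must be used), so x_7 = pink.
Among the 7 still-open variables, orange fits only x_3 (and all 7 values in {black, blue, grey, orange, purple, teal, white} must be used), so x_3 = orange.
Among the 6 still-open variables, black fits only x_8 (and all 6 values in {black, blue, grey, purple, teal, white} must be used), so x_8 = black.
Among the 5 still-open variables, purple fits only x_2 (and all 5 values in {blue, grey, purple, teal, white} must be used), so x_2 = purple.

purple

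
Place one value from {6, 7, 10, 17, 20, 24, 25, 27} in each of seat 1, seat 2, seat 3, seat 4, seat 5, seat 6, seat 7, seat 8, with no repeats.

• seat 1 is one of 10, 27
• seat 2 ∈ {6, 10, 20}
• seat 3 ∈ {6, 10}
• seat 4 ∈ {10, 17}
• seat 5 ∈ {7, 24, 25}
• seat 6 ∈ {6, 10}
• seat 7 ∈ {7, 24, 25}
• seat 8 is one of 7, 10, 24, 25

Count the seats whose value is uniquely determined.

The 8 variables draw from only 8 values {6, 7, 10, 17, 20, 24, 25, 27}, so each is used; only seat 4 can be 17, hence seat 4 = 17.
Among the 7 still-open variables, 20 fits only seat 2 (and all 7 values in {6, 7, 10, 20, 24, 25, 27} must be used), so seat 2 = 20.
The 6 still-open variables together cover exactly {6, 7, 10, 24, 25, 27} — 6 values for 6 variables — and 27 appears only in seat 1's list, so seat 1 = 27.
The 2 variables seat 3 and seat 6 are confined to {6, 10}, which locks those values in; drop them from seat 8.
Determined: seat 1=27, seat 2=20, seat 4=17. The other seats each still have more than one consistent value. That makes 3.

3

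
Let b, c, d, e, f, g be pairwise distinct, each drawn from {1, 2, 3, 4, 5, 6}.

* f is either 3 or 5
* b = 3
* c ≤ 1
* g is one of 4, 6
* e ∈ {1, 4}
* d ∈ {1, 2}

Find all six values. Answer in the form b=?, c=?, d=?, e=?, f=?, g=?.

b has just one choice, so b = 3. So f can't be 3.
That leaves c = 1. Remove 1 from d, e.
d has just one choice, so d = 2.
e's domain is down to {4}, so e = 4. So g can't be 4.
f has just one choice, so f = 5.
g's domain is down to {6}, so g = 6.

b=3, c=1, d=2, e=4, f=5, g=6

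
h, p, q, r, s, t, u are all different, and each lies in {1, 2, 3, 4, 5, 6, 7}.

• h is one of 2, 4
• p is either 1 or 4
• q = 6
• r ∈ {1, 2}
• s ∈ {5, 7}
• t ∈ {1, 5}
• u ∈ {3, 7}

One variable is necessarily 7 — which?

q's domain is down to {6}, so q = 6.
Among the 6 still-open variables, 3 fits only u (and all 6 values in {1, 2, 3, 4, 5, 7} must be used), so u = 3.
The 5 still-open variables draw from only 5 values {1, 2, 4, 5, 7}, so each is used; only s can be 7, hence s = 7.

s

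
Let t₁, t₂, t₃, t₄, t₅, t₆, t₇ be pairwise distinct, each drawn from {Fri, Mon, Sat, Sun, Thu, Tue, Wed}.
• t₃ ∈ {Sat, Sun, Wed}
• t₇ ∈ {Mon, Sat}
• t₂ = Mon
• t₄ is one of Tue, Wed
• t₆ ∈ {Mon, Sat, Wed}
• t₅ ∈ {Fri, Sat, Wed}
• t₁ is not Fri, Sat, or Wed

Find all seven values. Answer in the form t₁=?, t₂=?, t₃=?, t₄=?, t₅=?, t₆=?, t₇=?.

t₂ must be Mon (only option left). Remove Mon from t₁, t₆, t₇.
That leaves t₇ = Sat. So t₃, t₅, t₆ can't be Sat.
t₆ must be Wed (only option left). So t₃, t₄, t₅ can't be Wed.
t₃ must be Sun (only option left). Strike Sun from t₁.
t₄'s domain is down to {Tue}, so t₄ = Tue. So t₁ can't be Tue.
That leaves t₅ = Fri.
t₁ must be Thu (only option left).

t₁=Thu, t₂=Mon, t₃=Sun, t₄=Tue, t₅=Fri, t₆=Wed, t₇=Sat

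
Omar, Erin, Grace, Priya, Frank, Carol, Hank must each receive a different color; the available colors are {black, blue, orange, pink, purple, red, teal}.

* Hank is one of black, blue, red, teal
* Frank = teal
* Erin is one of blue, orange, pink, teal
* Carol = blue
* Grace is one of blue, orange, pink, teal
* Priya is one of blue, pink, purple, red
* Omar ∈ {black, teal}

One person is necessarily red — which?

Frank's domain is down to {teal}, so Frank = teal. So Omar, Erin, Grace, Hank can't be teal.
That leaves Carol = blue. Remove blue from Erin, Grace, Priya, Hank.
Omar has just one choice, so Omar = black. Remove black from Hank.
So red goes to Hank.

Hank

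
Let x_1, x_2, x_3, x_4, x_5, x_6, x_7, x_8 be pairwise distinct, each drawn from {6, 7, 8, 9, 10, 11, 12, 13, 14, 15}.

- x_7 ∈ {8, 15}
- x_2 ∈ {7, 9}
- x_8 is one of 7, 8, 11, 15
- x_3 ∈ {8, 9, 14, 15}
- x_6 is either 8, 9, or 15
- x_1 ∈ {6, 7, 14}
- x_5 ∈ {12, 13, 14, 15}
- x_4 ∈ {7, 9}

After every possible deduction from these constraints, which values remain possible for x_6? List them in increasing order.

x_2 and x_4 between them cover only {7, 9} — a naked pair. Remove those values from x_1, x_3, x_6, x_8.
x_6 and x_7 between them cover only {8, 15} — a naked pair. Remove those values from x_3, x_5, x_8.
x_3 has just one choice, so x_3 = 14. Remove 14 from x_1, x_5.
That leaves x_8 = 11.
x_1 must be 6 (only option left).
No further eliminations apply; x_6 can still be any of 8, 15.

8, 15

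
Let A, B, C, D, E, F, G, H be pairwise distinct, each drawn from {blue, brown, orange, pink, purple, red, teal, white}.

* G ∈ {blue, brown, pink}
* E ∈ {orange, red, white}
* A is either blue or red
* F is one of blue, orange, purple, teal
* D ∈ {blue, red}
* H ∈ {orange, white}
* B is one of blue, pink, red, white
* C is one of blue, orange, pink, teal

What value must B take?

Among the 8 variables, brown fits only G (and all 8 values in {blue, brown, orange, pink, purple, red, teal, white} must be used), so G = brown.
Among the 7 still-open variables, purple fits only F (and all 7 values in {blue, orange, pink, purple, red, teal, white} must be used), so F = purple.
The 6 still-open variables draw from only 6 values {blue, orange, pink, red, teal, white}, so each is used; only C can be teal, hence C = teal.
The 5 still-open variables together cover exactly {blue, orange, pink, red, white} — 5 values for 5 variables — and pink appears only in B's list, so B = pink.

pink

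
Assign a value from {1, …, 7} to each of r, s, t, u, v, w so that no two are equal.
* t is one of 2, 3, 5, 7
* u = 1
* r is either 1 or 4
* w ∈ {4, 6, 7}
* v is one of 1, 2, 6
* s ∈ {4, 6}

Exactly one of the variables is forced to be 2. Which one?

v

u must be 1 (only option left). Remove 1 from r, v.
r must be 4 (only option left). So s, w can't be 4.
s's domain is down to {6}, so s = 6. Remove 6 from v, w.
So 2 goes to v.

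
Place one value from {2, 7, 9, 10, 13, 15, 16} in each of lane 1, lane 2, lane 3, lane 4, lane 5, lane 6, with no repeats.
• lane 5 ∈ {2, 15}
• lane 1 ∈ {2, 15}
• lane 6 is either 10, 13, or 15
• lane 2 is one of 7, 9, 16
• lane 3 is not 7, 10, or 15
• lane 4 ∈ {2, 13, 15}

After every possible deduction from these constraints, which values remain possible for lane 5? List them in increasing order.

2, 15

The 2 variables lane 1 and lane 5 are confined to {2, 15}, which locks those values in; drop them from lane 3, lane 4, lane 6.
lane 4 must be 13 (only option left). Remove 13 from lane 3, lane 6.
That leaves lane 6 = 10.
No further eliminations apply; lane 5 can still be any of 2, 15.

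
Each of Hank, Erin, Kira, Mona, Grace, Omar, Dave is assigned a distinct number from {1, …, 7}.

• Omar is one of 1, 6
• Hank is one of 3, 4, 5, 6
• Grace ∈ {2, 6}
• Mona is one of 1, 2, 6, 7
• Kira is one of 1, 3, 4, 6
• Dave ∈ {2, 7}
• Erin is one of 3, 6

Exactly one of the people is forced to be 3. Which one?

Erin

Among the 7 variables, 5 fits only Hank (and all 7 values in {1, 2, 3, 4, 5, 6, 7} must be used), so Hank = 5.
The 6 still-open variables together cover exactly {1, 2, 3, 4, 6, 7} — 6 values for 6 variables — and 4 appears only in Kira's list, so Kira = 4.
The 5 still-open variables together cover exactly {1, 2, 3, 6, 7} — 5 values for 5 variables — and 3 appears only in Erin's list, so Erin = 3.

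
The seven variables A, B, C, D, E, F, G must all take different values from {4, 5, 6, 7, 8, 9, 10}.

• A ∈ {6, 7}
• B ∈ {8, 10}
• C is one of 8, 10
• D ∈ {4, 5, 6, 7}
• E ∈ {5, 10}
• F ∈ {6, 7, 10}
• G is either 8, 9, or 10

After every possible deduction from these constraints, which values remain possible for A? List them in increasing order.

6, 7

The 7 variables draw from only 7 values {4, 5, 6, 7, 8, 9, 10}, so each is used; only D can be 4, hence D = 4.
The 6 still-open variables together cover exactly {5, 6, 7, 8, 9, 10} — 6 values for 6 variables — and 5 appears only in E's list, so E = 5.
Among the 5 still-open variables, 9 fits only G (and all 5 values in {6, 7, 8, 9, 10} must be used), so G = 9.
B and C between them cover only {8, 10} — a naked pair. Remove those values from F.
No further eliminations apply; A can still be any of 6, 7.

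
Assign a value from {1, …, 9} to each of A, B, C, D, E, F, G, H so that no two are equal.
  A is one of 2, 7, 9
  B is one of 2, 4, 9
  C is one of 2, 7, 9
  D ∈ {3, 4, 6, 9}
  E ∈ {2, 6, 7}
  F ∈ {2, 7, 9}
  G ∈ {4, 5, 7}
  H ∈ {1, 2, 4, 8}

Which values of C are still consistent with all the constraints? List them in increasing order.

A, C, F between them cover only {2, 7, 9} — a naked triple. Remove those values from B, D, E, G, H.
B's domain is down to {4}, so B = 4. Eliminate 4 elsewhere: D, G, H.
That leaves E = 6. So D can't be 6.
G has just one choice, so G = 5.
D's domain is down to {3}, so D = 3.
No further eliminations apply; C can still be any of 2, 7, 9.

2, 7, 9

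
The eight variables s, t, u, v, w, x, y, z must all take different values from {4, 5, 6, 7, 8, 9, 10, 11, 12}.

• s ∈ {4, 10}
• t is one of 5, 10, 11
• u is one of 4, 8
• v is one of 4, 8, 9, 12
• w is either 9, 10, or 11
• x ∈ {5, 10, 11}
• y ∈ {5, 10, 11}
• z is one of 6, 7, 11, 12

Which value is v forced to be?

12

t, x, y between them cover only {5, 10, 11} — a naked triple. Remove those values from s, w, z.
s has just one choice, so s = 4. Eliminate 4 elsewhere: u, v.
u has just one choice, so u = 8. Remove 8 from v.
w's domain is down to {9}, so w = 9. Strike 9 from v.
So v = 12.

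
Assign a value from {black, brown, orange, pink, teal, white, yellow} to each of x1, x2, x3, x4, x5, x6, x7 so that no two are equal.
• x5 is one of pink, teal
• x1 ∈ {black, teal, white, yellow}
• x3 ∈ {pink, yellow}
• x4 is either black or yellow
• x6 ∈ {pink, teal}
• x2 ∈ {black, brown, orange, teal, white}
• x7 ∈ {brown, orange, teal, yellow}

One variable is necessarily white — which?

x5 and x6 between them cover only {pink, teal} — a naked pair. Remove those values from x1, x2, x3, x7.
x3 must be yellow (only option left). So x1, x4, x7 can't be yellow.
That leaves x4 = black. So x1, x2 can't be black.
So white goes to x1.

x1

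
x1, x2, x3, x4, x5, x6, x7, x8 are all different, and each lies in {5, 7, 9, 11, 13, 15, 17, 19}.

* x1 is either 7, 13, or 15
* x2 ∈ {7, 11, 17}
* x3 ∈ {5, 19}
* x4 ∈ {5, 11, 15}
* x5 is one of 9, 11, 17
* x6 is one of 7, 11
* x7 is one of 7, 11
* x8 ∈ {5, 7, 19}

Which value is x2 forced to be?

Among the 8 variables, 9 fits only x5 (and all 8 values in {5, 7, 9, 11, 13, 15, 17, 19} must be used), so x5 = 9.
Among the 7 still-open variables, 13 fits only x1 (and all 7 values in {5, 7, 11, 13, 15, 17, 19} must be used), so x1 = 13.
The 6 still-open variables together cover exactly {5, 7, 11, 15, 17, 19} — 6 values for 6 variables — and 15 appears only in x4's list, so x4 = 15.
Among the 5 still-open variables, 17 fits only x2 (and all 5 values in {5, 7, 11, 17, 19} must be used), so x2 = 17.

17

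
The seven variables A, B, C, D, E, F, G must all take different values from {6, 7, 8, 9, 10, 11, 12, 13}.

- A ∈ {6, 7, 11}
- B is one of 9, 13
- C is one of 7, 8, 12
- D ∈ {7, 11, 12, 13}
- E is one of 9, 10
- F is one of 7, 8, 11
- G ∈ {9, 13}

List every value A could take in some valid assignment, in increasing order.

B and G share exactly the 2 values {9, 13}; by pigeonhole those values go to them, so strike 9, 13 from D, E.
E has just one choice, so E = 10.
No further eliminations apply; A can still be any of 6, 7, 11.

6, 7, 11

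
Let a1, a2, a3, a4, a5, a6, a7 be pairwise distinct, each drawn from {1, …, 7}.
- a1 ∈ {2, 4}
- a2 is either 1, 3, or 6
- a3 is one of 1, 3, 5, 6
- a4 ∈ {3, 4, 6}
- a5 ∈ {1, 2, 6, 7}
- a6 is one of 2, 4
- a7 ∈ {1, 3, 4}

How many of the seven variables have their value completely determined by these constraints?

Among the 7 variables, 5 fits only a3 (and all 7 values in {1, 2, 3, 4, 5, 6, 7} must be used), so a3 = 5.
The 6 still-open variables draw from only 6 values {1, 2, 3, 4, 6, 7}, so each is used; only a5 can be 7, hence a5 = 7.
a1 and a6 share exactly the 2 values {2, 4}; by pigeonhole those values go to them, so strike 2, 4 from a4, a7.
Determined: a3=5, a5=7. The other variables each still have more than one consistent value. That makes 2.

2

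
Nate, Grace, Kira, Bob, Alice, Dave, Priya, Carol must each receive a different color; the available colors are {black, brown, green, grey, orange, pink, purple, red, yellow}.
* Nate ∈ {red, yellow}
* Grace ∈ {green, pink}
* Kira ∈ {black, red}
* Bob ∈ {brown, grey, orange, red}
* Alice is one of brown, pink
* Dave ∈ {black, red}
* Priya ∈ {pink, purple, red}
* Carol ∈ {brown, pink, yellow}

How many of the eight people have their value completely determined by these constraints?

3

Kira and Dave between them cover only {black, red} — a naked pair. Remove those values from Nate, Bob, Priya.
That leaves Nate = yellow. So Carol can't be yellow.
Alice and Carol share exactly the 2 values {brown, pink}; by pigeonhole those values go to them, so strike brown, pink from Grace, Bob, Priya.
Grace has just one choice, so Grace = green.
Priya must be purple (only option left).
Determined: Nate=yellow, Grace=green, Priya=purple. The other people each still have more than one consistent value. That makes 3.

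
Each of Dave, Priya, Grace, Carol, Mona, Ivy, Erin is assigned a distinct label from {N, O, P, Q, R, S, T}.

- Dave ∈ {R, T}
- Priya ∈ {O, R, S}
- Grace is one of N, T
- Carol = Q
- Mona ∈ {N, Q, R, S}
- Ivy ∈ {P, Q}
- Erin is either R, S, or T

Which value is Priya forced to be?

Carol must be Q (only option left). Remove Q from Mona, Ivy.
Ivy has just one choice, so Ivy = P.
The 5 still-open variables draw from only 5 values {N, O, R, S, T}, so each is used; only Priya can be O, hence Priya = O.

O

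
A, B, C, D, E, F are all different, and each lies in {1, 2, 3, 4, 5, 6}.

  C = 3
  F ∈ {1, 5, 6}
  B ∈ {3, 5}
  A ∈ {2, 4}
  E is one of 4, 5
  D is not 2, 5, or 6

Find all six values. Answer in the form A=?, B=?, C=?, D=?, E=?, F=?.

C's domain is down to {3}, so C = 3. Strike 3 from B, D.
That leaves B = 5. Strike 5 from E, F.
E's domain is down to {4}, so E = 4. Remove 4 from A, D.
A's domain is down to {2}, so A = 2.
D has just one choice, so D = 1. So F can't be 1.
F has just one choice, so F = 6.

A=2, B=5, C=3, D=1, E=4, F=6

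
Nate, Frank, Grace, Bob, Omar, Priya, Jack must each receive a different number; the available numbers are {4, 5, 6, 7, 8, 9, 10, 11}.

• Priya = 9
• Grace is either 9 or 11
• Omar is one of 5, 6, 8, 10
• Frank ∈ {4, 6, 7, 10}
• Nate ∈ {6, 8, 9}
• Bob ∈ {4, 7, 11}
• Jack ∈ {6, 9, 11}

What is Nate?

Priya must be 9 (only option left). Strike 9 from Nate, Grace, Jack.
Grace must be 11 (only option left). So Bob, Jack can't be 11.
Jack's domain is down to {6}, so Jack = 6. Remove 6 from Nate, Frank, Omar.
So Nate = 8.

8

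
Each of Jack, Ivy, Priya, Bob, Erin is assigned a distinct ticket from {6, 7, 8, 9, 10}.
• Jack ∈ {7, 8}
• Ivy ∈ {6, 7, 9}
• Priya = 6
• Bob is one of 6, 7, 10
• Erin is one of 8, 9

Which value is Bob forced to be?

Priya's domain is down to {6}, so Priya = 6. Strike 6 from Ivy, Bob.
The 4 still-open variables together cover exactly {7, 8, 9, 10} — 4 values for 4 variables — and 10 appears only in Bob's list, so Bob = 10.

10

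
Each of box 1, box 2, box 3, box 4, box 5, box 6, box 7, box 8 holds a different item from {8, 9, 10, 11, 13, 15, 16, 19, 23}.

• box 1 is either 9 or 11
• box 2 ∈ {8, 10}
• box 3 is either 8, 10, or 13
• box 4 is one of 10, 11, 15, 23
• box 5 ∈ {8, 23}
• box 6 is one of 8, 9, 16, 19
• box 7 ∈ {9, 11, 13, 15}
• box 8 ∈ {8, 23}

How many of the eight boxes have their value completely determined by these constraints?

The 2 variables box 5 and box 8 are confined to {8, 23}, which locks those values in; drop them from box 2, box 3, box 4, box 6.
That leaves box 2 = 10. Eliminate 10 elsewhere: box 3, box 4.
box 3 must be 13 (only option left). Remove 13 from box 7.
The 3 variables box 1, box 4, box 7 are confined to {9, 11, 15}, which locks those values in; drop them from box 6.
Determined: box 2=10, box 3=13. The other boxes each still have more than one consistent value. That makes 2.

2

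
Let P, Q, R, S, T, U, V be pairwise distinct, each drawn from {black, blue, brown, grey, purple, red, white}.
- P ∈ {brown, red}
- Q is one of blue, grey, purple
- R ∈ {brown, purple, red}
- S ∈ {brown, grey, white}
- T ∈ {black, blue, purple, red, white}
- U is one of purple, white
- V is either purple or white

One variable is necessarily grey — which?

The 7 variables together cover exactly {black, blue, brown, grey, purple, red, white} — 7 values for 7 variables — and black appears only in T's list, so T = black.
Among the 6 still-open variables, blue fits only Q (and all 6 values in {blue, brown, grey, purple, red, white} must be used), so Q = blue.
The 5 still-open variables together cover exactly {brown, grey, purple, red, white} — 5 values for 5 variables — and grey appears only in S's list, so S = grey.

S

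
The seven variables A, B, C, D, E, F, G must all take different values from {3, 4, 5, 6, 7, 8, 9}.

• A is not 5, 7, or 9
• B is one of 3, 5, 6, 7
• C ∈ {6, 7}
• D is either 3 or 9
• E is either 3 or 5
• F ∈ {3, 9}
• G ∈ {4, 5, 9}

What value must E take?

The 7 variables draw from only 7 values {3, 4, 5, 6, 7, 8, 9}, so each is used; only A can be 8, hence A = 8.
The 6 still-open variables draw from only 6 values {3, 4, 5, 6, 7, 9}, so each is used; only G can be 4, hence G = 4.
D and F share exactly the 2 values {3, 9}; by pigeonhole those values go to them, so strike 3, 9 from B, E.
So E = 5.

5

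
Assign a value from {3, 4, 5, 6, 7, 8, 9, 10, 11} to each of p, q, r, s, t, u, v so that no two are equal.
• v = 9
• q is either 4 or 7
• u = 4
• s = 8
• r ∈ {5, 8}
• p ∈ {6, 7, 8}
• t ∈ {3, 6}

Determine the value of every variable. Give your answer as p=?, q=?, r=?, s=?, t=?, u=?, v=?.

s has just one choice, so s = 8. Eliminate 8 elsewhere: p, r.
That leaves u = 4. So q can't be 4.
v has just one choice, so v = 9.
q has just one choice, so q = 7. Remove 7 from p.
r has just one choice, so r = 5.
That leaves p = 6. So t can't be 6.
t must be 3 (only option left).

p=6, q=7, r=5, s=8, t=3, u=4, v=9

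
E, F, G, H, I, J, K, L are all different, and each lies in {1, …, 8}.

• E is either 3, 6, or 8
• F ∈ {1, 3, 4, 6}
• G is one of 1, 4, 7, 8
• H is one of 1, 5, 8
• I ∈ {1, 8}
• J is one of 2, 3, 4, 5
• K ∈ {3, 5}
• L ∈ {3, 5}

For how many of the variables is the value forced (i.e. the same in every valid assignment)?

4

Among the 8 variables, 2 fits only J (and all 8 values in {1, 2, 3, 4, 5, 6, 7, 8} must be used), so J = 2.
Among the 7 still-open variables, 7 fits only G (and all 7 values in {1, 3, 4, 5, 6, 7, 8} must be used), so G = 7.
Among the 6 still-open variables, 4 fits only F (and all 6 values in {1, 3, 4, 5, 6, 8} must be used), so F = 4.
The 5 still-open variables draw from only 5 values {1, 3, 5, 6, 8}, so each is used; only E can be 6, hence E = 6.
K and L share exactly the 2 values {3, 5}; by pigeonhole those values go to them, so strike 3, 5 from H.
Determined: E=6, F=4, G=7, J=2. The other variables each still have more than one consistent value. That makes 4.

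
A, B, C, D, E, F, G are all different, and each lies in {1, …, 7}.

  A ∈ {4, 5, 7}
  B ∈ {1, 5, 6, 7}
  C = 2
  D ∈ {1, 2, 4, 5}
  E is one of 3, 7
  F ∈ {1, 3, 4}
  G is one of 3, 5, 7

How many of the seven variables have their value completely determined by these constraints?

2

C must be 2 (only option left). So D can't be 2.
Among the 6 still-open variables, 6 fits only B (and all 6 values in {1, 3, 4, 5, 6, 7} must be used), so B = 6.
Determined: B=6, C=2. The other variables each still have more than one consistent value. That makes 2.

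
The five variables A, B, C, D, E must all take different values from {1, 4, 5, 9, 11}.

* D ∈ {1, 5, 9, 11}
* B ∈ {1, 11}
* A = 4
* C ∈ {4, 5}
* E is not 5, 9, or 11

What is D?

A must be 4 (only option left). Eliminate 4 elsewhere: C, E.
That leaves C = 5. Strike 5 from D.
E's domain is down to {1}, so E = 1. Eliminate 1 elsewhere: B, D.
B's domain is down to {11}, so B = 11. Remove 11 from D.
So D = 9.

9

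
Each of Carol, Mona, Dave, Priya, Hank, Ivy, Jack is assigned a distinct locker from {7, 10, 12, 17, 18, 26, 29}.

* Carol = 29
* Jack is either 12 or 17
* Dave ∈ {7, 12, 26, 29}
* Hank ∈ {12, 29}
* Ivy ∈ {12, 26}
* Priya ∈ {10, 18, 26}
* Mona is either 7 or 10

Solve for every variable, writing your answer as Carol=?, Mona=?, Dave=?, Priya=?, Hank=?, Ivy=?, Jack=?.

Carol=29, Mona=10, Dave=7, Priya=18, Hank=12, Ivy=26, Jack=17

Carol must be 29 (only option left). Remove 29 from Dave, Hank.
Hank has just one choice, so Hank = 12. Strike 12 from Dave, Ivy, Jack.
Ivy's domain is down to {26}, so Ivy = 26. Remove 26 from Dave, Priya.
Jack's domain is down to {17}, so Jack = 17.
That leaves Dave = 7. Strike 7 from Mona.
Mona's domain is down to {10}, so Mona = 10. Remove 10 from Priya.
Priya must be 18 (only option left).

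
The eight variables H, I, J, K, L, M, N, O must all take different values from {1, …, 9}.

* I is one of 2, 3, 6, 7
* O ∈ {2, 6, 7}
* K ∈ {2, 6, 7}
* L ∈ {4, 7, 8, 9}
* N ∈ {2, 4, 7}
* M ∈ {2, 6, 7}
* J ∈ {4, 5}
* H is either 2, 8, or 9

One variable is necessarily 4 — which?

Among the 8 variables, 3 fits only I (and all 8 values in {2, 3, 4, 5, 6, 7, 8, 9} must be used), so I = 3.
Among the 7 still-open variables, 5 fits only J (and all 7 values in {2, 4, 5, 6, 7, 8, 9} must be used), so J = 5.
The 3 variables K, M, O are confined to {2, 6, 7}, which locks those values in; drop them from H, L, N.
So 4 goes to N.

N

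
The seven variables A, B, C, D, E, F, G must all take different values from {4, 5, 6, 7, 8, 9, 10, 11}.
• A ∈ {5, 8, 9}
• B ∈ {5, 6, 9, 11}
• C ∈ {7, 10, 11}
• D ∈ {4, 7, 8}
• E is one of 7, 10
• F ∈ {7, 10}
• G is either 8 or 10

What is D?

4

The 2 variables E and F are confined to {7, 10}, which locks those values in; drop them from C, D, G.
That leaves C = 11. Strike 11 from B.
That leaves G = 8. Remove 8 from A, D.
So D = 4.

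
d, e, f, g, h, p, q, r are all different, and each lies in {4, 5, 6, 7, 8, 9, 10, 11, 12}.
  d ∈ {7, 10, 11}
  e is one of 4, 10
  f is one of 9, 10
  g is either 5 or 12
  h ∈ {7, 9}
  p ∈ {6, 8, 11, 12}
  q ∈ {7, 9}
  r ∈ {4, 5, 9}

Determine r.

h and q between them cover only {7, 9} — a naked pair. Remove those values from d, f, r.
f must be 10 (only option left). So d, e can't be 10.
d has just one choice, so d = 11. Strike 11 from p.
e must be 4 (only option left). Strike 4 from r.
So r = 5.

5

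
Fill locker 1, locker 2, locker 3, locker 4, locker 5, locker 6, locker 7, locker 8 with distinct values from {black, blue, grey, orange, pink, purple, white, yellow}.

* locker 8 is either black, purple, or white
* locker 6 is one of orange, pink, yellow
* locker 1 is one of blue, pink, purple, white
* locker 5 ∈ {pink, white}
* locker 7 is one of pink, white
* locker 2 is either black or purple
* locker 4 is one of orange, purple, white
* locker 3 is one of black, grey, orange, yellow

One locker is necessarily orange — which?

locker 4

The 8 variables together cover exactly {black, blue, grey, orange, pink, purple, white, yellow} — 8 values for 8 variables — and blue appears only in locker 1's list, so locker 1 = blue.
The 7 still-open variables draw from only 7 values {black, grey, orange, pink, purple, white, yellow}, so each is used; only locker 3 can be grey, hence locker 3 = grey.
The 6 still-open variables draw from only 6 values {black, orange, pink, purple, white, yellow}, so each is used; only locker 6 can be yellow, hence locker 6 = yellow.
Among the 5 still-open variables, orange fits only locker 4 (and all 5 values in {black, orange, pink, purple, white} must be used), so locker 4 = orange.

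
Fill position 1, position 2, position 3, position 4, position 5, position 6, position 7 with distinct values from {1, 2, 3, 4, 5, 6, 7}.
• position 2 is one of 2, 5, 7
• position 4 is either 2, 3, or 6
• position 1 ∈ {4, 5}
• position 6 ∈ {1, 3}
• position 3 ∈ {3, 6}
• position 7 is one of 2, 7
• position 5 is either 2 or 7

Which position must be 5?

The 7 variables together cover exactly {1, 2, 3, 4, 5, 6, 7} — 7 values for 7 variables — and 1 appears only in position 6's list, so position 6 = 1.
The 6 still-open variables together cover exactly {2, 3, 4, 5, 6, 7} — 6 values for 6 variables — and 4 appears only in position 1's list, so position 1 = 4.
The 5 still-open variables together cover exactly {2, 3, 5, 6, 7} — 5 values for 5 variables — and 5 appears only in position 2's list, so position 2 = 5.

position 2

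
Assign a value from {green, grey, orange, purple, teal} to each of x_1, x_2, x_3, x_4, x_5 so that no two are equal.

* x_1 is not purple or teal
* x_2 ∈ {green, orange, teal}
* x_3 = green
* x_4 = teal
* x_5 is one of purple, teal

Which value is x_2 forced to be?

x_3's domain is down to {green}, so x_3 = green. So x_1, x_2 can't be green.
x_4 has just one choice, so x_4 = teal. Remove teal from x_2, x_5.
So x_2 = orange.

orange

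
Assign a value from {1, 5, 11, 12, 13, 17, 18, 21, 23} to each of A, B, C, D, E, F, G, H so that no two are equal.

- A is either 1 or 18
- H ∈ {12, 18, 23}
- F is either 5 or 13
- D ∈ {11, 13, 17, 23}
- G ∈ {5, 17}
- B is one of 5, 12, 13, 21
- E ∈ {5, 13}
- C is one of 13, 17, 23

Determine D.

E and F share exactly the 2 values {5, 13}; by pigeonhole those values go to them, so strike 5, 13 from B, C, D, G.
G must be 17 (only option left). Eliminate 17 elsewhere: C, D.
C has just one choice, so C = 23. Remove 23 from D, H.
So D = 11.

11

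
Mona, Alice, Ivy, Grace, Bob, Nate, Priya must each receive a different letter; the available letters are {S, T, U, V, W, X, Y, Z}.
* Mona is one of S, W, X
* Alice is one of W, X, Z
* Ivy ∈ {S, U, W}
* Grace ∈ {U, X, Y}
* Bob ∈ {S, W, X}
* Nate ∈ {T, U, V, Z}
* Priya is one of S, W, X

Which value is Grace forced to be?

The 3 variables Mona, Bob, Priya are confined to {S, W, X}, which locks those values in; drop them from Alice, Ivy, Grace.
Alice must be Z (only option left). Remove Z from Nate.
Ivy has just one choice, so Ivy = U. So Grace, Nate can't be U.
So Grace = Y.

Y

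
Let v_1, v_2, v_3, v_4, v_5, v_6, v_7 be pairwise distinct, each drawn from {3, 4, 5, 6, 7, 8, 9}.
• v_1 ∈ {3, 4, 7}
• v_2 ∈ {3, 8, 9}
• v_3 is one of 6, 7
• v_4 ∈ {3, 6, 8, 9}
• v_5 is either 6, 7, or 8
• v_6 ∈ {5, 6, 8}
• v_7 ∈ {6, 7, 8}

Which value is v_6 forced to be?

5

Among the 7 variables, 4 fits only v_1 (and all 7 values in {3, 4, 5, 6, 7, 8, 9} must be used), so v_1 = 4.
The 6 still-open variables together cover exactly {3, 5, 6, 7, 8, 9} — 6 values for 6 variables — and 5 appears only in v_6's list, so v_6 = 5.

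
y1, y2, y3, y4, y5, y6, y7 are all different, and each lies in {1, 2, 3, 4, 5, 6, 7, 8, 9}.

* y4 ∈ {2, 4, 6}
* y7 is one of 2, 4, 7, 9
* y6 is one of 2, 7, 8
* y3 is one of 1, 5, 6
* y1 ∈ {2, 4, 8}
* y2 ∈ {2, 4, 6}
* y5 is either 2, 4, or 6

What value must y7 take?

The 3 variables y2, y4, y5 are confined to {2, 4, 6}, which locks those values in; drop them from y1, y3, y6, y7.
y1's domain is down to {8}, so y1 = 8. Remove 8 from y6.
That leaves y6 = 7. Eliminate 7 elsewhere: y7.
So y7 = 9.

9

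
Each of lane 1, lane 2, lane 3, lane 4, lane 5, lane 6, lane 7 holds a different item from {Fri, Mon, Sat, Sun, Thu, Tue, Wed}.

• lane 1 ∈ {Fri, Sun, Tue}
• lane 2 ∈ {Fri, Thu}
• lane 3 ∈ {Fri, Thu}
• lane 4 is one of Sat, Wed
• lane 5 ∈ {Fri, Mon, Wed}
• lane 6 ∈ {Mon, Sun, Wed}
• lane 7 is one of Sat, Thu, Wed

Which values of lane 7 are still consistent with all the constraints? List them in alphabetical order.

Sat, Wed

The 7 variables together cover exactly {Fri, Mon, Sat, Sun, Thu, Tue, Wed} — 7 values for 7 variables — and Tue appears only in lane 1's list, so lane 1 = Tue.
Among the 6 still-open variables, Sun fits only lane 6 (and all 6 values in {Fri, Mon, Sat, Sun, Thu, Wed} must be used), so lane 6 = Sun.
The 5 still-open variables draw from only 5 values {Fri, Mon, Sat, Thu, Wed}, so each is used; only lane 5 can be Mon, hence lane 5 = Mon.
lane 2 and lane 3 share exactly the 2 values {Fri, Thu}; by pigeonhole those values go to them, so strike Fri, Thu from lane 7.
No further eliminations apply; lane 7 can still be any of Sat, Wed.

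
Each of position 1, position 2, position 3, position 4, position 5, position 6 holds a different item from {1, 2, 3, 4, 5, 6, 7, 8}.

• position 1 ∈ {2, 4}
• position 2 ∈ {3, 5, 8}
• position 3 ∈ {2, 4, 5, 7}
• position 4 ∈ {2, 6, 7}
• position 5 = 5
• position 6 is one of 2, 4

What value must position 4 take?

6

position 5 must be 5 (only option left). Remove 5 from position 2, position 3.
position 1 and position 6 between them cover only {2, 4} — a naked pair. Remove those values from position 3, position 4.
position 3's domain is down to {7}, so position 3 = 7. So position 4 can't be 7.
So position 4 = 6.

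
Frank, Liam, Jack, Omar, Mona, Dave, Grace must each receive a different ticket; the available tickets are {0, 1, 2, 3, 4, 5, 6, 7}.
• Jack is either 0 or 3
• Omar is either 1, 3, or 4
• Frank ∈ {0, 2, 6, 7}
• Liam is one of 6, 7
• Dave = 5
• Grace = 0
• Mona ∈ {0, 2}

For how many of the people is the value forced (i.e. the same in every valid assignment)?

4

Dave's domain is down to {5}, so Dave = 5.
Grace's domain is down to {0}, so Grace = 0. Remove 0 from Frank, Jack, Mona.
Jack has just one choice, so Jack = 3. Eliminate 3 elsewhere: Omar.
Mona must be 2 (only option left). Remove 2 from Frank.
Determined: Jack=3, Mona=2, Dave=5, Grace=0. The other people each still have more than one consistent value. That makes 4.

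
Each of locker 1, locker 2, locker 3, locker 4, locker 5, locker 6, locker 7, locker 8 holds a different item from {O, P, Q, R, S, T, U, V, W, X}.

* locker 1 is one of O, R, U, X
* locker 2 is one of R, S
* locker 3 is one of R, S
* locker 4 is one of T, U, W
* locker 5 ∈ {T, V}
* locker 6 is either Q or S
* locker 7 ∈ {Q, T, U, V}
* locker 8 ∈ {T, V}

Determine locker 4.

locker 2 and locker 3 between them cover only {R, S} — a naked pair. Remove those values from locker 1, locker 6.
locker 6 must be Q (only option left). Strike Q from locker 7.
locker 5 and locker 8 share exactly the 2 values {T, V}; by pigeonhole those values go to them, so strike T, V from locker 4, locker 7.
That leaves locker 7 = U. Strike U from locker 1, locker 4.
So locker 4 = W.

W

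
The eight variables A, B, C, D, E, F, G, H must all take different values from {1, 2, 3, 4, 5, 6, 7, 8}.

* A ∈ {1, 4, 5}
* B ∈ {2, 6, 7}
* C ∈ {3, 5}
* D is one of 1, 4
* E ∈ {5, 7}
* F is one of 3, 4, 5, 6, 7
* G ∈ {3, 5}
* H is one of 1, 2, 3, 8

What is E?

7

The 8 variables together cover exactly {1, 2, 3, 4, 5, 6, 7, 8} — 8 values for 8 variables — and 8 appears only in H's list, so H = 8.
Among the 7 still-open variables, 2 fits only B (and all 7 values in {1, 2, 3, 4, 5, 6, 7} must be used), so B = 2.
The 6 still-open variables together cover exactly {1, 3, 4, 5, 6, 7} — 6 values for 6 variables — and 6 appears only in F's list, so F = 6.
The 5 still-open variables together cover exactly {1, 3, 4, 5, 7} — 5 values for 5 variables — and 7 appears only in E's list, so E = 7.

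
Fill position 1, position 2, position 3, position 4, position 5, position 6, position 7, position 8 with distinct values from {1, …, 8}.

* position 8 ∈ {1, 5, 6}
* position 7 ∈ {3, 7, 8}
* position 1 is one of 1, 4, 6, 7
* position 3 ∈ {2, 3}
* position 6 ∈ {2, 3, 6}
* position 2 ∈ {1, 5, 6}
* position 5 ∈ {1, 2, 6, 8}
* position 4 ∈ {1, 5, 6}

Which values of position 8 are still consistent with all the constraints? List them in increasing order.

Among the 8 variables, 4 fits only position 1 (and all 8 values in {1, 2, 3, 4, 5, 6, 7, 8} must be used), so position 1 = 4.
Among the 7 still-open variables, 7 fits only position 7 (and all 7 values in {1, 2, 3, 5, 6, 7, 8} must be used), so position 7 = 7.
Among the 6 still-open variables, 8 fits only position 5 (and all 6 values in {1, 2, 3, 5, 6, 8} must be used), so position 5 = 8.
The 3 variables position 2, position 4, position 8 are confined to {1, 5, 6}, which locks those values in; drop them from position 6.
No further eliminations apply; position 8 can still be any of 1, 5, 6.

1, 5, 6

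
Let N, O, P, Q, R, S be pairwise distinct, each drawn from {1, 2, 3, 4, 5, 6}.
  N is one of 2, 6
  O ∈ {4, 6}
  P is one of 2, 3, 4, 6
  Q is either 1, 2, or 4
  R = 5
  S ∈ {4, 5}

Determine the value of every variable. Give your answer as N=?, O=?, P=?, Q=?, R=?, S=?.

R has just one choice, so R = 5. Strike 5 from S.
S has just one choice, so S = 4. Eliminate 4 elsewhere: O, P, Q.
That leaves O = 6. Strike 6 from N, P.
N's domain is down to {2}, so N = 2. Eliminate 2 elsewhere: P, Q.
That leaves P = 3.
Q has just one choice, so Q = 1.

N=2, O=6, P=3, Q=1, R=5, S=4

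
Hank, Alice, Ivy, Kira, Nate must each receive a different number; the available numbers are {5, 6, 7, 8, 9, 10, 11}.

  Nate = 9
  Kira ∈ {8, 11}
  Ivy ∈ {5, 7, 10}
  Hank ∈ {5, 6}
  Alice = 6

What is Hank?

Alice must be 6 (only option left). Strike 6 from Hank.
So Hank = 5.

5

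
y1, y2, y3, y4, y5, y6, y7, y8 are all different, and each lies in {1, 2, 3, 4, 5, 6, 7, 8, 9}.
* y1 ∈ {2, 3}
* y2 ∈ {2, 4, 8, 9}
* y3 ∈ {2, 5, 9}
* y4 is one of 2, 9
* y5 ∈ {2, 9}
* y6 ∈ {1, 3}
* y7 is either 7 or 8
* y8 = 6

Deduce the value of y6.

1

y8 has just one choice, so y8 = 6.
The 2 variables y4 and y5 are confined to {2, 9}, which locks those values in; drop them from y1, y2, y3.
That leaves y1 = 3. So y6 can't be 3.
So y6 = 1.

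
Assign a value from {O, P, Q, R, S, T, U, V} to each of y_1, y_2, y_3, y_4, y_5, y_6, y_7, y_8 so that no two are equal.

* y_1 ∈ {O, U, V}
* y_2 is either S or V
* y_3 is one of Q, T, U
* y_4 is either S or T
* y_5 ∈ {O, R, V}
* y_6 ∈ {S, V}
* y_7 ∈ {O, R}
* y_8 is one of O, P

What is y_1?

The 8 variables together cover exactly {O, P, Q, R, S, T, U, V} — 8 values for 8 variables — and P appears only in y_8's list, so y_8 = P.
The 7 still-open variables together cover exactly {O, Q, R, S, T, U, V} — 7 values for 7 variables — and Q appears only in y_3's list, so y_3 = Q.
The 6 still-open variables draw from only 6 values {O, R, S, T, U, V}, so each is used; only y_4 can be T, hence y_4 = T.
Among the 5 still-open variables, U fits only y_1 (and all 5 values in {O, R, S, U, V} must be used), so y_1 = U.

U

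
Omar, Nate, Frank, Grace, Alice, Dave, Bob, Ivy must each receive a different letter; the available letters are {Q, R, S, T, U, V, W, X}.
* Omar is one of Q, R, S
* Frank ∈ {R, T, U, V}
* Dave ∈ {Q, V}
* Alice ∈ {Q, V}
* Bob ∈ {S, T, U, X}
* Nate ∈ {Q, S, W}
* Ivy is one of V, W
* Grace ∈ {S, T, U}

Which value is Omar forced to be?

Among the 8 variables, X fits only Bob (and all 8 values in {Q, R, S, T, U, V, W, X} must be used), so Bob = X.
The 2 variables Alice and Dave are confined to {Q, V}, which locks those values in; drop them from Omar, Nate, Frank, Ivy.
Ivy has just one choice, so Ivy = W. Strike W from Nate.
Nate's domain is down to {S}, so Nate = S. Eliminate S elsewhere: Omar, Grace.
So Omar = R.

R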